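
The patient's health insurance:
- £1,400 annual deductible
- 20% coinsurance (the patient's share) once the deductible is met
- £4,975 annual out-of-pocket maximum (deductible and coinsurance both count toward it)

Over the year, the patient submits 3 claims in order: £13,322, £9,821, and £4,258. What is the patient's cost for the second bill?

£1,190.60

Bill 1, £13,322: £1,400 finishes the deductible; £11,922 goes to coinsurance; coinsurance £11,922 × 20% = £2,384.40. Patient pays £3,784.40; OOP now £3,784.40.
Bill 2, £9,821: deductible already satisfied, so patient's share is 20% × £9,821 = £1,964.20. That would push OOP to £5,748.60, over the £4,975 cap, so patient pays £4,975 − £3,784.40 = £1,190.60.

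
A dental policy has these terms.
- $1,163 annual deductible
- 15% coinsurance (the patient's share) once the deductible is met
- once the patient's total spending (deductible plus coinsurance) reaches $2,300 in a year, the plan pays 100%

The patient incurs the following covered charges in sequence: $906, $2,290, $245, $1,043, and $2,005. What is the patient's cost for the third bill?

$36.75

Claim 1 ($906): fully absorbed by the deductible. Cost to patient: $906. OOP to date $906.
Claim 2 ($2,290): deductible takes $257, $2,033 remains; coinsurance $2,033 × 15% = $304.95. Patient owes $561.95 (running OOP $1,467.95).
Claim 3 ($245): 15% coinsurance on $245 = $36.75. Patient pays $36.75; OOP now $1,504.70.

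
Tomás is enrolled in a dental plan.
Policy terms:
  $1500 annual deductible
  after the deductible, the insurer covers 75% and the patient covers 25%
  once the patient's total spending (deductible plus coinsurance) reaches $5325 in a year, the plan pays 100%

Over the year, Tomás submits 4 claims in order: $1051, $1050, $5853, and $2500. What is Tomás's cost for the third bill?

#1 ($1051): all of it applies to the deductible. Cost to patient: $1051. OOP to date $1051.
#2 ($1050): deductible takes $449, $601 remains; patient's 25% is $150.25. Patient owes $599.25 (running OOP $1650.25).
#3 ($5853): 25% coinsurance on $5853 = $1463.25. Cost to patient: $1463.25. OOP to date $3113.50.

$1463.25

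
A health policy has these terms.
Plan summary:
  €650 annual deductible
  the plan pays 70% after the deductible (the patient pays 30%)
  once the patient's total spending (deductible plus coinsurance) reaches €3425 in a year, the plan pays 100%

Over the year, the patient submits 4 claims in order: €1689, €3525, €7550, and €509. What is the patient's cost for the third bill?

€1405.80

#1 (€1689): €650 to deductible, leaving €1039; patient's 30% is €311.70. Patient pays €961.70; OOP now €961.70.
#2 (€3525): 30% coinsurance on €3525 = €1057.50. Patient pays €1057.50; OOP now €2019.20.
#3 (€7550): deductible met; 30% of €7550 = €2265. Adding that to €2019.20 gives €4284.20, past the €3425 cap; patient pays only €3425 − €2019.20 = €1405.80.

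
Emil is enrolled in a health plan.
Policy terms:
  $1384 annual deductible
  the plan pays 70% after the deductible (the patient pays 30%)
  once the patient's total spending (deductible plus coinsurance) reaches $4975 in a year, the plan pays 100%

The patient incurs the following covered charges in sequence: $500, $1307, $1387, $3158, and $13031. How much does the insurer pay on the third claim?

$970.90

Claim 1 — $500: all of it applies to the deductible. Patient pays $500; OOP now $500. Insurer: $500 − $500 = $0.
Claim 2 — $1307: $884 to deductible, leaving $423; 30% of $423 = $126.90. Patient pays $1010.90; OOP now $1510.90. Insurer: $1307 − $1010.90 = $296.10.
Claim 3 — $1387: deductible met; 30% of $1387 = $416.10. Patient owes $416.10 (running OOP $1927). Plan pays $1387 − $416.10 = $970.90.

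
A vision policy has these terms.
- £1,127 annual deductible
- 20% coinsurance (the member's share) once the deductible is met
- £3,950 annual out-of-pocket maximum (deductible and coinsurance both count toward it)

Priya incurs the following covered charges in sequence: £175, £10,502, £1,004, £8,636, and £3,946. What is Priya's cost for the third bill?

Claim 1 — £175: all of it applies to the deductible. Member owes £175 (running OOP £175).
Claim 2 — £10,502: £952 finishes the deductible; £9,550 goes to coinsurance; member's 20% is £1,910. Member pays £2,862; OOP now £3,037.
Claim 3 — £1,004: 20% coinsurance on £1,004 = £200.80. Cost to member: £200.80. OOP to date £3,237.80.

£200.80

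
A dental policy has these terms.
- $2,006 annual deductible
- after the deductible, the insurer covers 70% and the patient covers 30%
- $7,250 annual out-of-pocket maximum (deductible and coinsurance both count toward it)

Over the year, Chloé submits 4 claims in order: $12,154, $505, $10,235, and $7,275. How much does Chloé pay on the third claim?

Bill 1, $12,154: $2,006 finishes the deductible; $10,148 goes to coinsurance; 30% of $10,148 = $3,044.40. Cost to patient: $5,050.40. OOP to date $5,050.40.
Bill 2, $505: 30% coinsurance on $505 = $151.50. Patient pays $151.50; OOP now $5,201.90.
Bill 3, $10,235: deductible met; 30% of $10,235 = $3,070.50. Adding that to $5,201.90 gives $8,272.40, past the $7,250 cap; patient pays only $7,250 − $5,201.90 = $2,048.10.

$2,048.10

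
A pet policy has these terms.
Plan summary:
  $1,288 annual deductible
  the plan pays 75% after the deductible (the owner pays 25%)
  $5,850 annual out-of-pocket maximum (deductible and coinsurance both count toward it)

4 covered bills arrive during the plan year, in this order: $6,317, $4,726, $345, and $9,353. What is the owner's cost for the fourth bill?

$2,037

Claim 1 ($6,317): $1,288 finishes the deductible; $5,029 goes to coinsurance; 25% of $5,029 = $1,257.25. Owner pays $2,545.25; OOP now $2,545.25.
Claim 2 ($4,726): deductible already satisfied, so owner's share is 25% × $4,726 = $1,181.50. Owner pays $1,181.50; OOP now $3,726.75.
Claim 3 ($345): 25% coinsurance on $345 = $86.25. Owner pays $86.25; OOP now $3,813.
Claim 4 ($9,353): 25% coinsurance on $9,353 = $2,338.25. That would push OOP to $6,151.25, over the $5,850 cap, so owner pays $5,850 − $3,813 = $2,037.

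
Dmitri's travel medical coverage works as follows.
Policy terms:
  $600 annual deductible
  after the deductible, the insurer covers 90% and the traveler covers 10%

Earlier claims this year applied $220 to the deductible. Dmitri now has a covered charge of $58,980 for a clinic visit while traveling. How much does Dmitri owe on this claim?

$6,240

Remaining deductible: $600 − $220 = $380.
The remaining $58,600 (= $58,980 − $380) moves to coinsurance.
Traveler's 10% share of $58,600 is $5,860.
So the traveler owes $380 + $5,860 = $6,240.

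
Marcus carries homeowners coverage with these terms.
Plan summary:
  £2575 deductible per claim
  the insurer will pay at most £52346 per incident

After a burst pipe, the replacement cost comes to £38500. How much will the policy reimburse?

Subtract the deductible: £38500 − £2575 = £35925.
That's under the £52346 cap, so the insurer reimburses the full £35925.

£35925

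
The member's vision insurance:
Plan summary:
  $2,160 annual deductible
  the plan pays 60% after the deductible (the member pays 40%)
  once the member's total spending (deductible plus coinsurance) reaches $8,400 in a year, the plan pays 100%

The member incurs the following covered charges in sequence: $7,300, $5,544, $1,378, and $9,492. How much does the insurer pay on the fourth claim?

Claim 1 — $7,300: $2,160 to deductible, leaving $5,140; coinsurance $5,140 × 40% = $2,056. Member pays $4,216; OOP now $4,216. Plan pays $7,300 − $4,216 = $3,084.
Claim 2 — $5,544: deductible met; 40% of $5,544 = $2,217.60. Member owes $2,217.60 (running OOP $6,433.60). Insurer: $5,544 − $2,217.60 = $3,326.40.
Claim 3 — $1,378: deductible met; 40% of $1,378 = $551.20. Member owes $551.20 (running OOP $6,984.80). Insurer: $1,378 − $551.20 = $826.80.
Claim 4 — $9,492: deductible already satisfied, so member's share is 40% × $9,492 = $3,796.80. Adding that to $6,984.80 gives $10,781.60, past the $8,400 cap; member pays only $8,400 − $6,984.80 = $1,415.20. Insurer: $9,492 − $1,415.20 = $8,076.80.

$8,076.80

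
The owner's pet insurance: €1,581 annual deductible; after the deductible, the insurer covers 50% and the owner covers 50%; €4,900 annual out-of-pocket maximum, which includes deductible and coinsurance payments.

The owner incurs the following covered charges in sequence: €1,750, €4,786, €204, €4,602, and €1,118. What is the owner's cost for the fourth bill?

#1 (€1,750): €1,581 finishes the deductible; €169 goes to coinsurance; 50% of €169 = €84.50. Cost to owner: €1,665.50. OOP to date €1,665.50.
#2 (€4,786): 50% coinsurance on €4,786 = €2,393. Cost to owner: €2,393. OOP to date €4,058.50.
#3 (€204): deductible met; 50% of €204 = €102. Cost to owner: €102. OOP to date €4,160.50.
#4 (€4,602): deductible met; 50% of €4,602 = €2,301. OOP would hit €6,461.50 > €4,900, so the cap limits the owner to €4,900 − €4,160.50 = €739.50.

€739.50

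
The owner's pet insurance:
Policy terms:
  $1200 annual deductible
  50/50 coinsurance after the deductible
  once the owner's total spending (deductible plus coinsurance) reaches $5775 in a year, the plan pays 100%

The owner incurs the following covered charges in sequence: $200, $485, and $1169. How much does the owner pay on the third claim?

$842

Bill 1, $200: all of it applies to the deductible. Cost to owner: $200. OOP to date $200.
Bill 2, $485: entire amount goes to the deductible. Owner owes $485 (running OOP $685).
Bill 3, $1169: $515 to deductible, leaving $654; coinsurance $654 × 50% = $327. Owner owes $842 (running OOP $1527).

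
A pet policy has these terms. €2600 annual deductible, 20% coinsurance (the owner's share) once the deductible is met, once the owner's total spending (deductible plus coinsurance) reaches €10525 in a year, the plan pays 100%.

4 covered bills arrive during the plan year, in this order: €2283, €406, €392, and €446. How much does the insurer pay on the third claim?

#1 (€2283): entire amount goes to the deductible. Owner owes €2283 (running OOP €2283). Plan pays €2283 − €2283 = €0.
#2 (€406): €317 to deductible, leaving €89; owner's 20% is €17.80. Owner pays €334.80; OOP now €2617.80. Insurer: €406 − €334.80 = €71.20.
#3 (€392): 20% coinsurance on €392 = €78.40. Owner owes €78.40 (running OOP €2696.20). Plan pays €392 − €78.40 = €313.60.

€313.60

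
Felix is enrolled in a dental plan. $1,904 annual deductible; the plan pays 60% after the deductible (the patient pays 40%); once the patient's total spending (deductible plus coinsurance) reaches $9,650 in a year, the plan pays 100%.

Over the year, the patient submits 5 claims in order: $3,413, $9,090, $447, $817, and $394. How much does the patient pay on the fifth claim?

Bill 1, $3,413: $1,904 to deductible, leaving $1,509; patient's 40% is $603.60. Cost to patient: $2,507.60. OOP to date $2,507.60.
Bill 2, $9,090: 40% coinsurance on $9,090 = $3,636. Patient pays $3,636; OOP now $6,143.60.
Bill 3, $447: deductible already satisfied, so patient's share is 40% × $447 = $178.80. Patient pays $178.80; OOP now $6,322.40.
Bill 4, $817: deductible met; 40% of $817 = $326.80. Patient pays $326.80; OOP now $6,649.20.
Bill 5, $394: deductible already satisfied, so patient's share is 40% × $394 = $157.60. Patient pays $157.60; OOP now $6,806.80.

$157.60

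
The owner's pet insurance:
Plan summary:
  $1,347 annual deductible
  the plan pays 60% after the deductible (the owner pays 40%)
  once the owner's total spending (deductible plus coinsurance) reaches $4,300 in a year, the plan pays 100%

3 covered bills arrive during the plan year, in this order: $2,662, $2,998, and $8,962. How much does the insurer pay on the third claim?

$7,734.20

Claim 1 ($2,662): $1,347 finishes the deductible; $1,315 goes to coinsurance; owner's 40% is $526. Owner owes $1,873 (running OOP $1,873). Insurer: $2,662 − $1,873 = $789.
Claim 2 ($2,998): deductible already satisfied, so owner's share is 40% × $2,998 = $1,199.20. Cost to owner: $1,199.20. OOP to date $3,072.20. Plan pays $2,998 − $1,199.20 = $1,798.80.
Claim 3 ($8,962): 40% coinsurance on $8,962 = $3,584.80. That would push OOP to $6,657, over the $4,300 cap, so owner pays $4,300 − $3,072.20 = $1,227.80. Insurer: $8,962 − $1,227.80 = $7,734.20.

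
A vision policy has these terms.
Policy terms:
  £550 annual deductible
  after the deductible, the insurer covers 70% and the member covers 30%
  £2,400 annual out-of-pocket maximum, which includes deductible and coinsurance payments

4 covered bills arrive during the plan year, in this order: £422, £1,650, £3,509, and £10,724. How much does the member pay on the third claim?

£1,052.70

Claim 1 (£422): fully absorbed by the deductible. Member owes £422 (running OOP £422).
Claim 2 (£1,650): £128 to deductible, leaving £1,522; coinsurance £1,522 × 30% = £456.60. Member pays £584.60; OOP now £1,006.60.
Claim 3 (£3,509): deductible already satisfied, so member's share is 30% × £3,509 = £1,052.70. Cost to member: £1,052.70. OOP to date £2,059.30.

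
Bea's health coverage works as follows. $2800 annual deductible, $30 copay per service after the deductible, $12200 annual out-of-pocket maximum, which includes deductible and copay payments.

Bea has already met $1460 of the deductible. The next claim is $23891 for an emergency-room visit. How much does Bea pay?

$1460 of the $2800 deductible is already met, leaving $1340.
The remaining $22551 (= $23891 − $1340) moves to the copay.
Copay on this service: $30.
So the patient owes $1340 + $30 = $1370 before any cap.
Total out-of-pocket so far would be $1460 + $1370 = $2830, below the $12200 cap — no reduction.

$1370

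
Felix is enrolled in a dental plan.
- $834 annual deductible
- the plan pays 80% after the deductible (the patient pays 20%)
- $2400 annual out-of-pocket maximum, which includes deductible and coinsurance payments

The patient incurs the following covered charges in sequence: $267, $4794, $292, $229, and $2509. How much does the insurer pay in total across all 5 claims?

$5805.60

Claim 1 — $267: all of it applies to the deductible. Cost to patient: $267. OOP to date $267. Insurer: $267 − $267 = $0.
Claim 2 — $4794: $567 finishes the deductible; $4227 goes to coinsurance; coinsurance $4227 × 20% = $845.40. Patient owes $1412.40 (running OOP $1679.40). Insurer: $4794 − $1412.40 = $3381.60.
Claim 3 — $292: deductible met; 20% of $292 = $58.40. Cost to patient: $58.40. OOP to date $1737.80. Plan pays $292 − $58.40 = $233.60.
Claim 4 — $229: deductible met; 20% of $229 = $45.80. Cost to patient: $45.80. OOP to date $1783.60. Insurer: $229 − $45.80 = $183.20.
Claim 5 — $2509: deductible already satisfied, so patient's share is 20% × $2509 = $501.80. Patient pays $501.80; OOP now $2285.40. Insurer: $2509 − $501.80 = $2007.20.
Insurer total = bills − patient's total = $8091 − $2285.40 = $5805.60.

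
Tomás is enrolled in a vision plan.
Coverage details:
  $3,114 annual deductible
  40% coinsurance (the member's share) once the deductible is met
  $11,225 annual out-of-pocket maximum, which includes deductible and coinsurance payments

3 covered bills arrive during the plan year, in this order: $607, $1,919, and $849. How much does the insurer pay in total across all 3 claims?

#1 ($607): all of it applies to the deductible. Cost to member: $607. OOP to date $607. Plan pays $607 − $607 = $0.
#2 ($1,919): fully absorbed by the deductible. Member owes $1,919 (running OOP $2,526). Insurer: $1,919 − $1,919 = $0.
#3 ($849): $588 finishes the deductible; $261 goes to coinsurance; member's 40% is $104.40. Cost to member: $692.40. OOP to date $3,218.40. Plan pays $849 − $692.40 = $156.60.
Insurer total: $0 + $0 + $156.60 = $156.60.

$156.60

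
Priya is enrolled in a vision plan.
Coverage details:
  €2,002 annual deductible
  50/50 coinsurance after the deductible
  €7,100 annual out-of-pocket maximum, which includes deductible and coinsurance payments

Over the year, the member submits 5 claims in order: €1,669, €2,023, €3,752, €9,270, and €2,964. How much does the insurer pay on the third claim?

€1,876

Claim 1 — €1,669: fully absorbed by the deductible. Member owes €1,669 (running OOP €1,669). Insurer: €1,669 − €1,669 = €0.
Claim 2 — €2,023: deductible takes €333, €1,690 remains; coinsurance €1,690 × 50% = €845. Member owes €1,178 (running OOP €2,847). Insurer: €2,023 − €1,178 = €845.
Claim 3 — €3,752: 50% coinsurance on €3,752 = €1,876. Member owes €1,876 (running OOP €4,723). Insurer: €3,752 − €1,876 = €1,876.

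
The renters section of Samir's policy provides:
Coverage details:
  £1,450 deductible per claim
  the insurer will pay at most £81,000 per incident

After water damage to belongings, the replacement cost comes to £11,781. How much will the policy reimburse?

£10,331

After the deductible, £11,781 − £1,450 = £10,331 remains.
£10,331 ≤ £81,000, so the limit doesn't bind; insurer pays £10,331.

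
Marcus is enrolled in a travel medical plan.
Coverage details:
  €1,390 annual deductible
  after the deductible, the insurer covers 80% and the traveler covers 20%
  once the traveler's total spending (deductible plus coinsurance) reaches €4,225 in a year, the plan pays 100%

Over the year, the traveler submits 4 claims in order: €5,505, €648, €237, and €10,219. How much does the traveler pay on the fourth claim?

€1,835

#1 (€5,505): €1,390 finishes the deductible; €4,115 goes to coinsurance; traveler's 20% is €823. Cost to traveler: €2,213. OOP to date €2,213.
#2 (€648): deductible met; 20% of €648 = €129.60. Cost to traveler: €129.60. OOP to date €2,342.60.
#3 (€237): 20% coinsurance on €237 = €47.40. Traveler pays €47.40; OOP now €2,390.
#4 (€10,219): 20% coinsurance on €10,219 = €2,043.80. That would push OOP to €4,433.80, over the €4,225 cap, so traveler pays €4,225 − €2,390 = €1,835.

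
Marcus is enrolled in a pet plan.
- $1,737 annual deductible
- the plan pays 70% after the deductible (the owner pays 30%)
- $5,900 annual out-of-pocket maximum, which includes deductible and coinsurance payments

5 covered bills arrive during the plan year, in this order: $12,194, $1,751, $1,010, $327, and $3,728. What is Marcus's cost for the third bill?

#1 ($12,194): $1,737 to deductible, leaving $10,457; owner's 30% is $3,137.10. Cost to owner: $4,874.10. OOP to date $4,874.10.
#2 ($1,751): 30% coinsurance on $1,751 = $525.30. Owner owes $525.30 (running OOP $5,399.40).
#3 ($1,010): deductible met; 30% of $1,010 = $303. Owner pays $303; OOP now $5,702.40.

$303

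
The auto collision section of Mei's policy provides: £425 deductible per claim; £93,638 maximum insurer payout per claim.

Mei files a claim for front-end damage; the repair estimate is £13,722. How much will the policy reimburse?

£13,297

Subtract the deductible: £13,722 − £425 = £13,297.
That's under the £93,638 cap, so the insurer reimburses the full £13,297.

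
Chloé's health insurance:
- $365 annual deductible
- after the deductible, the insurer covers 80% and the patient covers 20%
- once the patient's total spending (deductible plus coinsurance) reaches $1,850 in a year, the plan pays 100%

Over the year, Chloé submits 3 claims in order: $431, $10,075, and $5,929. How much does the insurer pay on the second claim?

$8,603.20

#1 ($431): deductible takes $365, $66 remains; patient's 20% is $13.20. Patient owes $378.20 (running OOP $378.20). Plan pays $431 − $378.20 = $52.80.
#2 ($10,075): deductible met; 20% of $10,075 = $2,015. That would push OOP to $2,393.20, over the $1,850 cap, so patient pays $1,850 − $378.20 = $1,471.80. Insurer: $10,075 − $1,471.80 = $8,603.20.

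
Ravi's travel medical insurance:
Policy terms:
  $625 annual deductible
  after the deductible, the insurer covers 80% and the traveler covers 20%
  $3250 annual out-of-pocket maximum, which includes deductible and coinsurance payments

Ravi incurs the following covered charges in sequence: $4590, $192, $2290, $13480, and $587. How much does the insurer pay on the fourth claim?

Claim 1 ($4590): $625 to deductible, leaving $3965; 20% of $3965 = $793. Traveler pays $1418; OOP now $1418. Plan pays $4590 − $1418 = $3172.
Claim 2 ($192): deductible met; 20% of $192 = $38.40. Traveler pays $38.40; OOP now $1456.40. Plan pays $192 − $38.40 = $153.60.
Claim 3 ($2290): deductible already satisfied, so traveler's share is 20% × $2290 = $458. Traveler pays $458; OOP now $1914.40. Plan pays $2290 − $458 = $1832.
Claim 4 ($13480): deductible already satisfied, so traveler's share is 20% × $13480 = $2696. OOP would hit $4610.40 > $3250, so the cap limits the traveler to $3250 − $1914.40 = $1335.60. Insurer: $13480 − $1335.60 = $12144.40.

$12144.40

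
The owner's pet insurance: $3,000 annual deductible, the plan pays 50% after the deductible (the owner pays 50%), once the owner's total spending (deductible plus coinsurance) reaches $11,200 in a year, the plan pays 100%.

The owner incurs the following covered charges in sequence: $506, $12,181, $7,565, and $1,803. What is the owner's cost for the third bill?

#1 ($506): fully absorbed by the deductible. Cost to owner: $506. OOP to date $506.
#2 ($12,181): $2,494 finishes the deductible; $9,687 goes to coinsurance; coinsurance $9,687 × 50% = $4,843.50. Owner owes $7,337.50 (running OOP $7,843.50).
#3 ($7,565): 50% coinsurance on $7,565 = $3,782.50. That would push OOP to $11,626, over the $11,200 cap, so owner pays $11,200 − $7,843.50 = $3,356.50.

$3,356.50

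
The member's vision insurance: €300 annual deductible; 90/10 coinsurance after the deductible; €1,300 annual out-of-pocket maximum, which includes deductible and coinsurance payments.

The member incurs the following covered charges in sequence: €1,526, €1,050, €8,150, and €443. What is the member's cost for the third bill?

€772.40

Bill 1, €1,526: €300 finishes the deductible; €1,226 goes to coinsurance; 10% of €1,226 = €122.60. Member owes €422.60 (running OOP €422.60).
Bill 2, €1,050: 10% coinsurance on €1,050 = €105. Cost to member: €105. OOP to date €527.60.
Bill 3, €8,150: deductible met; 10% of €8,150 = €815. OOP would hit €1,342.60 > €1,300, so the cap limits the member to €1,300 − €527.60 = €772.40.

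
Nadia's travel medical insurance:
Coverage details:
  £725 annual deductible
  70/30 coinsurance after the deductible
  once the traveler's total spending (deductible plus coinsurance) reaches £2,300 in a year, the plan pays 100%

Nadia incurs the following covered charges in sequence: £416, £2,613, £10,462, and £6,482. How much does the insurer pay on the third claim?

Claim 1 — £416: fully absorbed by the deductible. Cost to traveler: £416. OOP to date £416. Plan pays £416 − £416 = £0.
Claim 2 — £2,613: deductible takes £309, £2,304 remains; 30% of £2,304 = £691.20. Traveler pays £1,000.20; OOP now £1,416.20. Insurer: £2,613 − £1,000.20 = £1,612.80.
Claim 3 — £10,462: deductible met; 30% of £10,462 = £3,138.60. That would push OOP to £4,554.80, over the £2,300 cap, so traveler pays £2,300 − £1,416.20 = £883.80. Insurer: £10,462 − £883.80 = £9,578.20.

£9,578.20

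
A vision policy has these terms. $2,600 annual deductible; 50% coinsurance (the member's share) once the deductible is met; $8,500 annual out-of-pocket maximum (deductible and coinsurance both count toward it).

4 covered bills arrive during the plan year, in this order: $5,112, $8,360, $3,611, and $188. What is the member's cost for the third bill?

$464

Claim 1 ($5,112): deductible takes $2,600, $2,512 remains; 50% of $2,512 = $1,256. Member owes $3,856 (running OOP $3,856).
Claim 2 ($8,360): 50% coinsurance on $8,360 = $4,180. Member owes $4,180 (running OOP $8,036).
Claim 3 ($3,611): deductible met; 50% of $3,611 = $1,805.50. OOP would hit $9,841.50 > $8,500, so the cap limits the member to $8,500 − $8,036 = $464.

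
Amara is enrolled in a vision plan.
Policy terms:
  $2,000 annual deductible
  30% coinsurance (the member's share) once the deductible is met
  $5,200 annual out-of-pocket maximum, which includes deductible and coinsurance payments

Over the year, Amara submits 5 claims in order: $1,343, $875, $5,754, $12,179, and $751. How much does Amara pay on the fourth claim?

$1,408.40

Claim 1 ($1,343): fully absorbed by the deductible. Member owes $1,343 (running OOP $1,343).
Claim 2 ($875): $657 to deductible, leaving $218; 30% of $218 = $65.40. Member pays $722.40; OOP now $2,065.40.
Claim 3 ($5,754): deductible already satisfied, so member's share is 30% × $5,754 = $1,726.20. Cost to member: $1,726.20. OOP to date $3,791.60.
Claim 4 ($12,179): deductible met; 30% of $12,179 = $3,653.70. That would push OOP to $7,445.30, over the $5,200 cap, so member pays $5,200 − $3,791.60 = $1,408.40.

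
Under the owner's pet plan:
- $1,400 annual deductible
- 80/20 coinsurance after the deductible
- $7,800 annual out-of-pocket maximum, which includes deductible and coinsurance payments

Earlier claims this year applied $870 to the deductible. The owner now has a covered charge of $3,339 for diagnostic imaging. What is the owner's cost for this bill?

Deductible still to meet: $1,400 − $870 = $530.
The remaining $2,809 (= $3,339 − $530) moves to coinsurance.
Coinsurance: $2,809 × 20% = $561.80.
Owner responsibility before any cap: $530 + $561.80 = $1,091.80.
Cumulative spending $870 + $1,091.80 = $1,961.80 stays under the $7,800 maximum.

$1,091.80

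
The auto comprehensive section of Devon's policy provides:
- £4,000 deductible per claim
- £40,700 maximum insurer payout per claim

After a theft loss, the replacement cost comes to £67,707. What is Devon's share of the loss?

£27,007

After the deductible, £67,707 − £4,000 = £63,707 remains.
The £40,700 per-incident cap binds; insurer pays £40,700.
The policyholder bears the rest of the original loss: £67,707 − £40,700 = £27,007.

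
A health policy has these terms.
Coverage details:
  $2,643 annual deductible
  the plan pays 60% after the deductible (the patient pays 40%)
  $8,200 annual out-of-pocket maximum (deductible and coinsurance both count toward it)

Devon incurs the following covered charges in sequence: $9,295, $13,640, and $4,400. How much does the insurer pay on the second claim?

$10,743.80

#1 ($9,295): $2,643 to deductible, leaving $6,652; coinsurance $6,652 × 40% = $2,660.80. Patient pays $5,303.80; OOP now $5,303.80. Plan pays $9,295 − $5,303.80 = $3,991.20.
#2 ($13,640): deductible met; 40% of $13,640 = $5,456. OOP would hit $10,759.80 > $8,200, so the cap limits the patient to $8,200 − $5,303.80 = $2,896.20. Plan pays $13,640 − $2,896.20 = $10,743.80.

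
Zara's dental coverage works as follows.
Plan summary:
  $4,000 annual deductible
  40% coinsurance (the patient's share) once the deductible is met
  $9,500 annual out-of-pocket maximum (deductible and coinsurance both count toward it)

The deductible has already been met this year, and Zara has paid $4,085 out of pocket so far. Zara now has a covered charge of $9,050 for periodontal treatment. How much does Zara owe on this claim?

$3,620

The deductible is already satisfied, so the full bill goes to coinsurance.
Coinsurance: $9,050 × 40% = $3,620.
Total out-of-pocket so far would be $4,085 + $3,620 = $7,705, below the $9,500 cap — no reduction.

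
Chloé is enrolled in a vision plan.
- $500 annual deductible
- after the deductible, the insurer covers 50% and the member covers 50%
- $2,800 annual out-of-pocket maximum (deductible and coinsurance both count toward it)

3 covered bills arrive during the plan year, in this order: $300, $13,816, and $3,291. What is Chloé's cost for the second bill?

$2,500

Claim 1 — $300: fully absorbed by the deductible. Cost to member: $300. OOP to date $300.
Claim 2 — $13,816: deductible takes $200, $13,616 remains; 50% of $13,616 = $6,808. Together that's $200 + $6,808 = $7,008. That would push OOP to $7,308, over the $2,800 cap, so member pays $2,800 − $300 = $2,500.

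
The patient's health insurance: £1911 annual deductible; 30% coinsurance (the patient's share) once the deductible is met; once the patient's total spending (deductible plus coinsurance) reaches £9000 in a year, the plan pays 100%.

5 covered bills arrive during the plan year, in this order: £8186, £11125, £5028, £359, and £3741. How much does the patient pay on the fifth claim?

Claim 1 (£8186): £1911 to deductible, leaving £6275; coinsurance £6275 × 30% = £1882.50. Patient pays £3793.50; OOP now £3793.50.
Claim 2 (£11125): deductible met; 30% of £11125 = £3337.50. Cost to patient: £3337.50. OOP to date £7131.
Claim 3 (£5028): deductible already satisfied, so patient's share is 30% × £5028 = £1508.40. Patient owes £1508.40 (running OOP £8639.40).
Claim 4 (£359): 30% coinsurance on £359 = £107.70. Cost to patient: £107.70. OOP to date £8747.10.
Claim 5 (£3741): deductible already satisfied, so patient's share is 30% × £3741 = £1122.30. OOP would hit £9869.40 > £9000, so the cap limits the patient to £9000 − £8747.10 = £252.90.

£252.90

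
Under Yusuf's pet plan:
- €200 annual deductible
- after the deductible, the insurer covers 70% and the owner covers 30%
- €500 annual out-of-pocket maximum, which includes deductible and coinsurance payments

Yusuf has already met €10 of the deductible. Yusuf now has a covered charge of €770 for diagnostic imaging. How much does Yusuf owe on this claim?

€364

Remaining deductible: €200 − €10 = €190.
The remaining €580 (= €770 − €190) moves to coinsurance.
Coinsurance: €580 × 30% = €174.
So the owner owes €190 + €174 = €364 before any cap.
Year-to-date out-of-pocket becomes €10 + €364 = €374, still under the €500 maximum, so no cap applies.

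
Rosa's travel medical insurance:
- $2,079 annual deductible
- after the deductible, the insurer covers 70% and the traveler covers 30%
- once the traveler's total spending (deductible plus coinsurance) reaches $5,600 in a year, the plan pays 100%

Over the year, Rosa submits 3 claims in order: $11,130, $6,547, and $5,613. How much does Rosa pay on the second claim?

Bill 1, $11,130: $2,079 to deductible, leaving $9,051; traveler's 30% is $2,715.30. Traveler owes $4,794.30 (running OOP $4,794.30).
Bill 2, $6,547: deductible already satisfied, so traveler's share is 30% × $6,547 = $1,964.10. That would push OOP to $6,758.40, over the $5,600 cap, so traveler pays $5,600 − $4,794.30 = $805.70.

$805.70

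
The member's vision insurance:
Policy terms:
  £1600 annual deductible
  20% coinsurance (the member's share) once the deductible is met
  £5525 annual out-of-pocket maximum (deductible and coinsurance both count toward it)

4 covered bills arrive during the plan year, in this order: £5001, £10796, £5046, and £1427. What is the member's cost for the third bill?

Claim 1 — £5001: £1600 finishes the deductible; £3401 goes to coinsurance; coinsurance £3401 × 20% = £680.20. Cost to member: £2280.20. OOP to date £2280.20.
Claim 2 — £10796: deductible already satisfied, so member's share is 20% × £10796 = £2159.20. Cost to member: £2159.20. OOP to date £4439.40.
Claim 3 — £5046: deductible already satisfied, so member's share is 20% × £5046 = £1009.20. Member owes £1009.20 (running OOP £5448.60).

£1009.20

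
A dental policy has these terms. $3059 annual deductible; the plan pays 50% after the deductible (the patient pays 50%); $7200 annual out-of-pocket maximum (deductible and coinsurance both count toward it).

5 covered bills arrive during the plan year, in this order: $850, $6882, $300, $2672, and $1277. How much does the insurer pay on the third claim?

#1 ($850): entire amount goes to the deductible. Cost to patient: $850. OOP to date $850. Plan pays $850 − $850 = $0.
#2 ($6882): $2209 finishes the deductible; $4673 goes to coinsurance; 50% of $4673 = $2336.50. Patient owes $4545.50 (running OOP $5395.50). Plan pays $6882 − $4545.50 = $2336.50.
#3 ($300): 50% coinsurance on $300 = $150. Patient pays $150; OOP now $5545.50. Insurer: $300 − $150 = $150.

$150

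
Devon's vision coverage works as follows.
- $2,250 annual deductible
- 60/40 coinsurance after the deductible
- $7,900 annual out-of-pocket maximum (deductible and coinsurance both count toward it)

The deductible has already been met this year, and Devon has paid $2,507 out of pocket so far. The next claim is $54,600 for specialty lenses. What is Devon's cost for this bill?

With the deductible met, the entire $54,600 is subject to coinsurance.
Coinsurance: $54,600 × 40% = $21,840.
Adding $21,840 to the $2,507 already spent would give $24,347, which exceeds the $7,900 cap; the member pays just $7,900 − $2,507 = $5,393.

$5,393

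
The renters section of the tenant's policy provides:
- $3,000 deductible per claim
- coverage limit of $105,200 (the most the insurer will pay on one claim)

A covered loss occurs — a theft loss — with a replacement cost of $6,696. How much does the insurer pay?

Less the $3,000 deductible: $6,696 − $3,000 = $3,696.
$3,696 ≤ $105,200, so the limit doesn't bind; insurer pays $3,696.

$3,696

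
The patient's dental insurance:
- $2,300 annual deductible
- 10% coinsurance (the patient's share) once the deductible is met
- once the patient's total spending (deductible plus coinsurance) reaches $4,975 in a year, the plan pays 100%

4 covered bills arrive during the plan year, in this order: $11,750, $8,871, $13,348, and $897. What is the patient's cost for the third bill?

$842.90

Claim 1 ($11,750): deductible takes $2,300, $9,450 remains; patient's 10% is $945. Cost to patient: $3,245. OOP to date $3,245.
Claim 2 ($8,871): deductible met; 10% of $8,871 = $887.10. Cost to patient: $887.10. OOP to date $4,132.10.
Claim 3 ($13,348): deductible already satisfied, so patient's share is 10% × $13,348 = $1,334.80. Adding that to $4,132.10 gives $5,466.90, past the $4,975 cap; patient pays only $4,975 − $4,132.10 = $842.90.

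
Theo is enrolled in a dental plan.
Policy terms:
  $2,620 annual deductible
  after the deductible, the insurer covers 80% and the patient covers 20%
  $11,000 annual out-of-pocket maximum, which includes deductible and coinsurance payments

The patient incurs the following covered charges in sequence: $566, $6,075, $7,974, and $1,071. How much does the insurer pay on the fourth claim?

$856.80

#1 ($566): all of it applies to the deductible. Cost to patient: $566. OOP to date $566. Insurer: $566 − $566 = $0.
#2 ($6,075): $2,054 finishes the deductible; $4,021 goes to coinsurance; coinsurance $4,021 × 20% = $804.20. Patient pays $2,858.20; OOP now $3,424.20. Insurer: $6,075 − $2,858.20 = $3,216.80.
#3 ($7,974): deductible met; 20% of $7,974 = $1,594.80. Cost to patient: $1,594.80. OOP to date $5,019. Insurer: $7,974 − $1,594.80 = $6,379.20.
#4 ($1,071): deductible already satisfied, so patient's share is 20% × $1,071 = $214.20. Patient pays $214.20; OOP now $5,233.20. Plan pays $1,071 − $214.20 = $856.80.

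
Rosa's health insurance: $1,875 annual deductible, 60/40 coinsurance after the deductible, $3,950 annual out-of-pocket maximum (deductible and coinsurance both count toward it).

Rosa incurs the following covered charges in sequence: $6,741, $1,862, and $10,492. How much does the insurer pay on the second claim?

Claim 1 — $6,741: $1,875 to deductible, leaving $4,866; patient's 40% is $1,946.40. Cost to patient: $3,821.40. OOP to date $3,821.40. Plan pays $6,741 − $3,821.40 = $2,919.60.
Claim 2 — $1,862: 40% coinsurance on $1,862 = $744.80. Adding that to $3,821.40 gives $4,566.20, past the $3,950 cap; patient pays only $3,950 − $3,821.40 = $128.60. Insurer: $1,862 − $128.60 = $1,733.40.

$1,733.40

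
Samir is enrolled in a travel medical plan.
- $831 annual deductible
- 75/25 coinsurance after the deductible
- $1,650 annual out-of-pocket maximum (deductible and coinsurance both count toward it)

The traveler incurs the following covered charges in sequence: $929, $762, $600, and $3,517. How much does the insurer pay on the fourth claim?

$3,063

Bill 1, $929: deductible takes $831, $98 remains; 25% of $98 = $24.50. Traveler pays $855.50; OOP now $855.50. Plan pays $929 − $855.50 = $73.50.
Bill 2, $762: 25% coinsurance on $762 = $190.50. Cost to traveler: $190.50. OOP to date $1,046. Insurer: $762 − $190.50 = $571.50.
Bill 3, $600: 25% coinsurance on $600 = $150. Traveler owes $150 (running OOP $1,196). Plan pays $600 − $150 = $450.
Bill 4, $3,517: deductible met; 25% of $3,517 = $879.25. Adding that to $1,196 gives $2,075.25, past the $1,650 cap; traveler pays only $1,650 − $1,196 = $454. Insurer: $3,517 − $454 = $3,063.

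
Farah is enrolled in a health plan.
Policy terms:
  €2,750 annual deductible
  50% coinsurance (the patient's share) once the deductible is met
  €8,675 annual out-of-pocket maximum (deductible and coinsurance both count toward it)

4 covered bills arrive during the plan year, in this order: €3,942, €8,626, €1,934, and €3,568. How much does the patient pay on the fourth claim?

#1 (€3,942): deductible takes €2,750, €1,192 remains; 50% of €1,192 = €596. Patient pays €3,346; OOP now €3,346.
#2 (€8,626): deductible already satisfied, so patient's share is 50% × €8,626 = €4,313. Patient pays €4,313; OOP now €7,659.
#3 (€1,934): deductible already satisfied, so patient's share is 50% × €1,934 = €967. Patient pays €967; OOP now €8,626.
#4 (€3,568): deductible already satisfied, so patient's share is 50% × €3,568 = €1,784. That would push OOP to €10,410, over the €8,675 cap, so patient pays €8,675 − €8,626 = €49.

€49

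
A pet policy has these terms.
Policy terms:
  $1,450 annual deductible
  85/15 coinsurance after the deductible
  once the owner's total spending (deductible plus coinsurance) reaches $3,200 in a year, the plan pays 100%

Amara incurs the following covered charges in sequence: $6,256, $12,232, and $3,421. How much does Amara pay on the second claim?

$1,029.10

Claim 1 — $6,256: $1,450 to deductible, leaving $4,806; owner's 15% is $720.90. Cost to owner: $2,170.90. OOP to date $2,170.90.
Claim 2 — $12,232: deductible already satisfied, so owner's share is 15% × $12,232 = $1,834.80. OOP would hit $4,005.70 > $3,200, so the cap limits the owner to $3,200 − $2,170.90 = $1,029.10.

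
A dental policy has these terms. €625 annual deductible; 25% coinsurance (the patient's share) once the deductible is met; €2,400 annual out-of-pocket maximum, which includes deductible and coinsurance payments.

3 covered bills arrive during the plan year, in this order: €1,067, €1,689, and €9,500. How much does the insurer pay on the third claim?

€8,257.75

Claim 1 (€1,067): deductible takes €625, €442 remains; coinsurance €442 × 25% = €110.50. Patient owes €735.50 (running OOP €735.50). Plan pays €1,067 − €735.50 = €331.50.
Claim 2 (€1,689): 25% coinsurance on €1,689 = €422.25. Patient owes €422.25 (running OOP €1,157.75). Plan pays €1,689 − €422.25 = €1,266.75.
Claim 3 (€9,500): 25% coinsurance on €9,500 = €2,375. OOP would hit €3,532.75 > €2,400, so the cap limits the patient to €2,400 − €1,157.75 = €1,242.25. Insurer: €9,500 − €1,242.25 = €8,257.75.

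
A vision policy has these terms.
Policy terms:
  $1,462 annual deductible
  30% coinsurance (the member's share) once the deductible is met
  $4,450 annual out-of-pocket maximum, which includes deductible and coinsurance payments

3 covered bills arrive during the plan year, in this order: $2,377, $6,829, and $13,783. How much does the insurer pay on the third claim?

#1 ($2,377): $1,462 to deductible, leaving $915; coinsurance $915 × 30% = $274.50. Member pays $1,736.50; OOP now $1,736.50. Plan pays $2,377 − $1,736.50 = $640.50.
#2 ($6,829): deductible met; 30% of $6,829 = $2,048.70. Member owes $2,048.70 (running OOP $3,785.20). Insurer: $6,829 − $2,048.70 = $4,780.30.
#3 ($13,783): deductible already satisfied, so member's share is 30% × $13,783 = $4,134.90. OOP would hit $7,920.10 > $4,450, so the cap limits the member to $4,450 − $3,785.20 = $664.80. Plan pays $13,783 − $664.80 = $13,118.20.

$13,118.20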